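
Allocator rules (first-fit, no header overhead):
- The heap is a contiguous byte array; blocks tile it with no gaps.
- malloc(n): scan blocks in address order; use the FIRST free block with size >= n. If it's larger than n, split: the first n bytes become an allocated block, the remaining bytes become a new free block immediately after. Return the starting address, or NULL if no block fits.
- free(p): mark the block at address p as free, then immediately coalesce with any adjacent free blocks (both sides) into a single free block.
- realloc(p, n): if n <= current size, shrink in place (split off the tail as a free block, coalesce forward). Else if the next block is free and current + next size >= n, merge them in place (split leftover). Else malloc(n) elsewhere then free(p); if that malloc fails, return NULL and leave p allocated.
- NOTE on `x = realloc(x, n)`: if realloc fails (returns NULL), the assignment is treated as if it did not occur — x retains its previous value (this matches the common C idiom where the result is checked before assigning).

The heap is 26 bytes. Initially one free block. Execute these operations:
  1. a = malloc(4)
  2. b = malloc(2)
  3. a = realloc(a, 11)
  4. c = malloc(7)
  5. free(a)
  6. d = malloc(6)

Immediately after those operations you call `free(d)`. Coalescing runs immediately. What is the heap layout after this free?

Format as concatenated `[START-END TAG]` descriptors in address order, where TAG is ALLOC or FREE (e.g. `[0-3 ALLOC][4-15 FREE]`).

Op 1: a = malloc(4) -> a = 0; heap: [0-3 ALLOC][4-25 FREE]
Op 2: b = malloc(2) -> b = 4; heap: [0-3 ALLOC][4-5 ALLOC][6-25 FREE]
Op 3: a = realloc(a, 11) -> a = 6; heap: [0-3 FREE][4-5 ALLOC][6-16 ALLOC][17-25 FREE]
Op 4: c = malloc(7) -> c = 17; heap: [0-3 FREE][4-5 ALLOC][6-16 ALLOC][17-23 ALLOC][24-25 FREE]
Op 5: free(a) -> (freed a); heap: [0-3 FREE][4-5 ALLOC][6-16 FREE][17-23 ALLOC][24-25 FREE]
Op 6: d = malloc(6) -> d = 6; heap: [0-3 FREE][4-5 ALLOC][6-11 ALLOC][12-16 FREE][17-23 ALLOC][24-25 FREE]
free(d): d = 6 -> block [6-11 ALLOC]; mark free, coalesce with adjacent free neighbors -> [0-3 FREE][4-5 ALLOC][6-16 FREE][17-23 ALLOC][24-25 FREE]

Answer: [0-3 FREE][4-5 ALLOC][6-16 FREE][17-23 ALLOC][24-25 FREE]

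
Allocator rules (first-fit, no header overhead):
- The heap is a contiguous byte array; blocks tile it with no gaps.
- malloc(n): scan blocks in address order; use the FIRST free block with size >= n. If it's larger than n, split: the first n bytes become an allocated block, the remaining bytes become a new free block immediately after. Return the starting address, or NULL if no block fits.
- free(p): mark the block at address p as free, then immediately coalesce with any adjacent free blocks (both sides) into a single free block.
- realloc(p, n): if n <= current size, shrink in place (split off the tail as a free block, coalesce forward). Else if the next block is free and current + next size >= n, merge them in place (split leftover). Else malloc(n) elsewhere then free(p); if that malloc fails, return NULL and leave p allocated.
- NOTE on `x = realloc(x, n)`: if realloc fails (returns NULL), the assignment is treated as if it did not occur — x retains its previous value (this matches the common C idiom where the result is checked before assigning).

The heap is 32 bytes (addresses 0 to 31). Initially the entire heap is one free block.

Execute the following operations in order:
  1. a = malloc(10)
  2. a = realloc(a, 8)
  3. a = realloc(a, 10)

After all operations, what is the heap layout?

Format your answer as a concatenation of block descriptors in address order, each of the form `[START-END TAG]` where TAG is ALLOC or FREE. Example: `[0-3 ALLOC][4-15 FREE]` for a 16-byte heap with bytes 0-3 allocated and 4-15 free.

Answer: [0-9 ALLOC][10-31 FREE]

Derivation:
Op 1: a = malloc(10) -> a = 0; heap: [0-9 ALLOC][10-31 FREE]
Op 2: a = realloc(a, 8) -> a = 0; heap: [0-7 ALLOC][8-31 FREE]
Op 3: a = realloc(a, 10) -> a = 0; heap: [0-9 ALLOC][10-31 FREE]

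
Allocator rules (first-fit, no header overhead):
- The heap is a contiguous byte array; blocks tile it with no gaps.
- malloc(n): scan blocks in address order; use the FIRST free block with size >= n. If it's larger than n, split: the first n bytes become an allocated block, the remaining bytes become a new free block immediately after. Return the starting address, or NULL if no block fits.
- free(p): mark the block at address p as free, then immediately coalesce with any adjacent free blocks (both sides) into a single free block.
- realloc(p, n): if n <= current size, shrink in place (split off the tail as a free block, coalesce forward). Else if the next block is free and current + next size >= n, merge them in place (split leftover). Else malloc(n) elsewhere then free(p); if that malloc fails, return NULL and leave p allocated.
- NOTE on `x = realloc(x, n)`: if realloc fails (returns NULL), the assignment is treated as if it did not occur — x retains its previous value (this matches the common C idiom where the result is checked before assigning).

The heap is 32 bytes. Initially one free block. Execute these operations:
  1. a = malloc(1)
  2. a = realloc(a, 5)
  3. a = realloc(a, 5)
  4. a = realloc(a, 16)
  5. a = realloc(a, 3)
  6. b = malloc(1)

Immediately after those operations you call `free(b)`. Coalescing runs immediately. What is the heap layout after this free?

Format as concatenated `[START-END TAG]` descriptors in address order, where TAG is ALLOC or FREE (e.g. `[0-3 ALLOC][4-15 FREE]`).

Answer: [0-2 ALLOC][3-31 FREE]

Derivation:
Op 1: a = malloc(1) -> a = 0; heap: [0-0 ALLOC][1-31 FREE]
Op 2: a = realloc(a, 5) -> a = 0; heap: [0-4 ALLOC][5-31 FREE]
Op 3: a = realloc(a, 5) -> a = 0; heap: [0-4 ALLOC][5-31 FREE]
Op 4: a = realloc(a, 16) -> a = 0; heap: [0-15 ALLOC][16-31 FREE]
Op 5: a = realloc(a, 3) -> a = 0; heap: [0-2 ALLOC][3-31 FREE]
Op 6: b = malloc(1) -> b = 3; heap: [0-2 ALLOC][3-3 ALLOC][4-31 FREE]
free(b): b = 3 -> block [3-3 ALLOC]; mark free, coalesce with adjacent free neighbors -> [0-2 ALLOC][3-31 FREE]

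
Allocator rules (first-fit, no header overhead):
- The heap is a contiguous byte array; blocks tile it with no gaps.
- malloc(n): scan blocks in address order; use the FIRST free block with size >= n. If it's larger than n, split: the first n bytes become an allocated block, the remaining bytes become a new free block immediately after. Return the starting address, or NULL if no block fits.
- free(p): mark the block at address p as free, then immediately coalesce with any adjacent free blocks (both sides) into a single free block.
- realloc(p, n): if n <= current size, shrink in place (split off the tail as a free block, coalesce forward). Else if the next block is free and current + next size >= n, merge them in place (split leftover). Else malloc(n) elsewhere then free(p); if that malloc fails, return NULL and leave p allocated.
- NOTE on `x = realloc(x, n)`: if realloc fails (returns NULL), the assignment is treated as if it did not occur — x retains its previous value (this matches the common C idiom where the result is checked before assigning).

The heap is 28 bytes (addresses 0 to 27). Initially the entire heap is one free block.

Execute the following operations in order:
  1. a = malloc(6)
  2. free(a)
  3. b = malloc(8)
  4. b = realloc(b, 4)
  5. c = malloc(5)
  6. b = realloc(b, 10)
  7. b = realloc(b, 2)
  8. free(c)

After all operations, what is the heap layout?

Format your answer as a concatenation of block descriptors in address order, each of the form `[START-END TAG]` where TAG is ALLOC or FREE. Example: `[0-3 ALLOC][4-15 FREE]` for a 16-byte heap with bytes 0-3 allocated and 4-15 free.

Answer: [0-8 FREE][9-10 ALLOC][11-27 FREE]

Derivation:
Op 1: a = malloc(6) -> a = 0; heap: [0-5 ALLOC][6-27 FREE]
Op 2: free(a) -> (freed a); heap: [0-27 FREE]
Op 3: b = malloc(8) -> b = 0; heap: [0-7 ALLOC][8-27 FREE]
Op 4: b = realloc(b, 4) -> b = 0; heap: [0-3 ALLOC][4-27 FREE]
Op 5: c = malloc(5) -> c = 4; heap: [0-3 ALLOC][4-8 ALLOC][9-27 FREE]
Op 6: b = realloc(b, 10) -> b = 9; heap: [0-3 FREE][4-8 ALLOC][9-18 ALLOC][19-27 FREE]
Op 7: b = realloc(b, 2) -> b = 9; heap: [0-3 FREE][4-8 ALLOC][9-10 ALLOC][11-27 FREE]
Op 8: free(c) -> (freed c); heap: [0-8 FREE][9-10 ALLOC][11-27 FREE]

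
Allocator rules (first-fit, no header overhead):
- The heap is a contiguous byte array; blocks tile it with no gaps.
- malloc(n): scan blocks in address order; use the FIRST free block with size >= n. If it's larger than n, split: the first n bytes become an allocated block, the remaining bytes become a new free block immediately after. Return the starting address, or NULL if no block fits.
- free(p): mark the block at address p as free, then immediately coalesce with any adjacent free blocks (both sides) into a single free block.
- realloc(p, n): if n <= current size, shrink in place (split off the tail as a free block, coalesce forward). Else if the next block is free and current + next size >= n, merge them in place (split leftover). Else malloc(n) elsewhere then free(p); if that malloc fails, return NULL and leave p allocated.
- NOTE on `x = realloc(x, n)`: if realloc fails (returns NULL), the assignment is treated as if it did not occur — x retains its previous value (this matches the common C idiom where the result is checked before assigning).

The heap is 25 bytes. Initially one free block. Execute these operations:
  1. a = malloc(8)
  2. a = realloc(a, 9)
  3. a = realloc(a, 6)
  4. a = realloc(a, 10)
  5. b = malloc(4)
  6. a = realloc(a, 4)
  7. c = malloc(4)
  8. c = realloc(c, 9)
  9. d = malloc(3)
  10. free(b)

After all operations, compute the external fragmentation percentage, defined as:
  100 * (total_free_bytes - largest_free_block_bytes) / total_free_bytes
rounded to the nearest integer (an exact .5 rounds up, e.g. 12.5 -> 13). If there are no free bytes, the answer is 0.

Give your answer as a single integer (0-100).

Answer: 22

Derivation:
Op 1: a = malloc(8) -> a = 0; heap: [0-7 ALLOC][8-24 FREE]
Op 2: a = realloc(a, 9) -> a = 0; heap: [0-8 ALLOC][9-24 FREE]
Op 3: a = realloc(a, 6) -> a = 0; heap: [0-5 ALLOC][6-24 FREE]
Op 4: a = realloc(a, 10) -> a = 0; heap: [0-9 ALLOC][10-24 FREE]
Op 5: b = malloc(4) -> b = 10; heap: [0-9 ALLOC][10-13 ALLOC][14-24 FREE]
Op 6: a = realloc(a, 4) -> a = 0; heap: [0-3 ALLOC][4-9 FREE][10-13 ALLOC][14-24 FREE]
Op 7: c = malloc(4) -> c = 4; heap: [0-3 ALLOC][4-7 ALLOC][8-9 FREE][10-13 ALLOC][14-24 FREE]
Op 8: c = realloc(c, 9) -> c = 14; heap: [0-3 ALLOC][4-9 FREE][10-13 ALLOC][14-22 ALLOC][23-24 FREE]
Op 9: d = malloc(3) -> d = 4; heap: [0-3 ALLOC][4-6 ALLOC][7-9 FREE][10-13 ALLOC][14-22 ALLOC][23-24 FREE]
Op 10: free(b) -> (freed b); heap: [0-3 ALLOC][4-6 ALLOC][7-13 FREE][14-22 ALLOC][23-24 FREE]
Free blocks: [7 2] total_free=9 largest=7 -> 100*(9-7)/9 = 200/9 ≈ 22.222 -> rounds to 22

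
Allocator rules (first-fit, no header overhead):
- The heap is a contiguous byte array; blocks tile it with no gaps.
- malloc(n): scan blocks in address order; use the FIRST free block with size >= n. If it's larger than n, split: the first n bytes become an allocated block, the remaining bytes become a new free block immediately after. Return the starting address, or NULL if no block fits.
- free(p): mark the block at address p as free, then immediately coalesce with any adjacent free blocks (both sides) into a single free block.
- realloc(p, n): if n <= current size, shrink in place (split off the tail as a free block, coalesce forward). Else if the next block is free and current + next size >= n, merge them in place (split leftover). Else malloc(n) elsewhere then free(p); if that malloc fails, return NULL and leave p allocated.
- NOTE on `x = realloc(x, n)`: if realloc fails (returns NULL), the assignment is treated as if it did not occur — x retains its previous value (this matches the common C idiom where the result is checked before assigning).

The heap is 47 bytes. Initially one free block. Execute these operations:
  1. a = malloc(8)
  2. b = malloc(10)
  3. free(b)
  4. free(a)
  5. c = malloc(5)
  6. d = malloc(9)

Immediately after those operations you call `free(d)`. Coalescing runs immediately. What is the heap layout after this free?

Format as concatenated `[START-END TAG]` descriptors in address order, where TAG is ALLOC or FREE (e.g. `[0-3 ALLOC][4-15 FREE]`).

Answer: [0-4 ALLOC][5-46 FREE]

Derivation:
Op 1: a = malloc(8) -> a = 0; heap: [0-7 ALLOC][8-46 FREE]
Op 2: b = malloc(10) -> b = 8; heap: [0-7 ALLOC][8-17 ALLOC][18-46 FREE]
Op 3: free(b) -> (freed b); heap: [0-7 ALLOC][8-46 FREE]
Op 4: free(a) -> (freed a); heap: [0-46 FREE]
Op 5: c = malloc(5) -> c = 0; heap: [0-4 ALLOC][5-46 FREE]
Op 6: d = malloc(9) -> d = 5; heap: [0-4 ALLOC][5-13 ALLOC][14-46 FREE]
free(d): d = 5 -> block [5-13 ALLOC]; mark free, coalesce with adjacent free neighbors -> [0-4 ALLOC][5-46 FREE]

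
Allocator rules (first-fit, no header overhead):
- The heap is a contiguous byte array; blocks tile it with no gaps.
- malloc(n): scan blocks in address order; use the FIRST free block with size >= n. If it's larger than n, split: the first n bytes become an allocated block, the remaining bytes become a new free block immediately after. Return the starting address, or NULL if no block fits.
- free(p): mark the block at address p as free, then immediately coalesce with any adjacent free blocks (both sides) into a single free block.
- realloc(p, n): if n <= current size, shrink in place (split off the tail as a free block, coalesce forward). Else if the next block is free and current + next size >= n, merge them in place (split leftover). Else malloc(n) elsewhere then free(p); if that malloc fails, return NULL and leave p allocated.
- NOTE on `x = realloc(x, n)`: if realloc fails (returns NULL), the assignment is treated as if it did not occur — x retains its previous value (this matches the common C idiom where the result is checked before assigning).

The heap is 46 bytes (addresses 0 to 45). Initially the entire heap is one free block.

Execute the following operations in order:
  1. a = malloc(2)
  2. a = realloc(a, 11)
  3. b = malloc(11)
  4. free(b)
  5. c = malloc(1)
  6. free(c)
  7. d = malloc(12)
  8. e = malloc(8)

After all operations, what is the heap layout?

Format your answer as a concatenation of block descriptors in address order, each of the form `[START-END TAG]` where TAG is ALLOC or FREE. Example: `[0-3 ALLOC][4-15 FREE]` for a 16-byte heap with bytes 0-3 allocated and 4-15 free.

Answer: [0-10 ALLOC][11-22 ALLOC][23-30 ALLOC][31-45 FREE]

Derivation:
Op 1: a = malloc(2) -> a = 0; heap: [0-1 ALLOC][2-45 FREE]
Op 2: a = realloc(a, 11) -> a = 0; heap: [0-10 ALLOC][11-45 FREE]
Op 3: b = malloc(11) -> b = 11; heap: [0-10 ALLOC][11-21 ALLOC][22-45 FREE]
Op 4: free(b) -> (freed b); heap: [0-10 ALLOC][11-45 FREE]
Op 5: c = malloc(1) -> c = 11; heap: [0-10 ALLOC][11-11 ALLOC][12-45 FREE]
Op 6: free(c) -> (freed c); heap: [0-10 ALLOC][11-45 FREE]
Op 7: d = malloc(12) -> d = 11; heap: [0-10 ALLOC][11-22 ALLOC][23-45 FREE]
Op 8: e = malloc(8) -> e = 23; heap: [0-10 ALLOC][11-22 ALLOC][23-30 ALLOC][31-45 FREE]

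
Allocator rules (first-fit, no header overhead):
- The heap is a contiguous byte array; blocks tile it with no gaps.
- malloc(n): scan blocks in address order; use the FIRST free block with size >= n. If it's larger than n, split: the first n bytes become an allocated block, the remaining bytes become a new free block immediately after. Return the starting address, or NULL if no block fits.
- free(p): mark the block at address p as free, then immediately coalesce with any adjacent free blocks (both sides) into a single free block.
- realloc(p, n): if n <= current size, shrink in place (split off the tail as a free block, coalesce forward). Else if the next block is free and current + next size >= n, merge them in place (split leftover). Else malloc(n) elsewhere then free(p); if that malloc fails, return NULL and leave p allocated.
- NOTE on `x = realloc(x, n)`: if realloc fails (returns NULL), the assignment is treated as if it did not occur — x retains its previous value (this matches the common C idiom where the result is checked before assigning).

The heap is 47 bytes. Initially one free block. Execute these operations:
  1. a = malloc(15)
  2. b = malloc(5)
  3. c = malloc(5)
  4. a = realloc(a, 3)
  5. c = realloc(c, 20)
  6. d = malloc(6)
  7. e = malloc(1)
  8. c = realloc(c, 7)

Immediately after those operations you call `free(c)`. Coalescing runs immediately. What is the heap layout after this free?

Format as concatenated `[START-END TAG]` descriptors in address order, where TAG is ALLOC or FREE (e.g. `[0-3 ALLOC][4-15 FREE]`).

Op 1: a = malloc(15) -> a = 0; heap: [0-14 ALLOC][15-46 FREE]
Op 2: b = malloc(5) -> b = 15; heap: [0-14 ALLOC][15-19 ALLOC][20-46 FREE]
Op 3: c = malloc(5) -> c = 20; heap: [0-14 ALLOC][15-19 ALLOC][20-24 ALLOC][25-46 FREE]
Op 4: a = realloc(a, 3) -> a = 0; heap: [0-2 ALLOC][3-14 FREE][15-19 ALLOC][20-24 ALLOC][25-46 FREE]
Op 5: c = realloc(c, 20) -> c = 20; heap: [0-2 ALLOC][3-14 FREE][15-19 ALLOC][20-39 ALLOC][40-46 FREE]
Op 6: d = malloc(6) -> d = 3; heap: [0-2 ALLOC][3-8 ALLOC][9-14 FREE][15-19 ALLOC][20-39 ALLOC][40-46 FREE]
Op 7: e = malloc(1) -> e = 9; heap: [0-2 ALLOC][3-8 ALLOC][9-9 ALLOC][10-14 FREE][15-19 ALLOC][20-39 ALLOC][40-46 FREE]
Op 8: c = realloc(c, 7) -> c = 20; heap: [0-2 ALLOC][3-8 ALLOC][9-9 ALLOC][10-14 FREE][15-19 ALLOC][20-26 ALLOC][27-46 FREE]
free(c): c = 20 -> block [20-26 ALLOC]; mark free, coalesce with adjacent free neighbors -> [0-2 ALLOC][3-8 ALLOC][9-9 ALLOC][10-14 FREE][15-19 ALLOC][20-46 FREE]

Answer: [0-2 ALLOC][3-8 ALLOC][9-9 ALLOC][10-14 FREE][15-19 ALLOC][20-46 FREE]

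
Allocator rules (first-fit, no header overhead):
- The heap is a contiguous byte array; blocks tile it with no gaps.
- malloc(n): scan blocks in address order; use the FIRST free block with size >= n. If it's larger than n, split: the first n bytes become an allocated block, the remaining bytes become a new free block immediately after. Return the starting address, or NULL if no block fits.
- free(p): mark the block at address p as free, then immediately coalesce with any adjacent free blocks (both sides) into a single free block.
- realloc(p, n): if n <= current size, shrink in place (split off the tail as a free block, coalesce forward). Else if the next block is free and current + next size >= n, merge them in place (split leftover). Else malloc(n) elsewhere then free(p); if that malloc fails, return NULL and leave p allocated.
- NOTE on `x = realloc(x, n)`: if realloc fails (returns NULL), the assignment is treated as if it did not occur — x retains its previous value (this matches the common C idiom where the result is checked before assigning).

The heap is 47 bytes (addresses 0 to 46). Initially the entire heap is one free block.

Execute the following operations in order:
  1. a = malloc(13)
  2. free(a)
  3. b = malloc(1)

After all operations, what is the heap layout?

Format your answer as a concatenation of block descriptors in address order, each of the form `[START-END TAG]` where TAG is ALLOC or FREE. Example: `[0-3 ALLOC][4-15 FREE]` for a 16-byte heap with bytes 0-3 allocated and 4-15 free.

Op 1: a = malloc(13) -> a = 0; heap: [0-12 ALLOC][13-46 FREE]
Op 2: free(a) -> (freed a); heap: [0-46 FREE]
Op 3: b = malloc(1) -> b = 0; heap: [0-0 ALLOC][1-46 FREE]

Answer: [0-0 ALLOC][1-46 FREE]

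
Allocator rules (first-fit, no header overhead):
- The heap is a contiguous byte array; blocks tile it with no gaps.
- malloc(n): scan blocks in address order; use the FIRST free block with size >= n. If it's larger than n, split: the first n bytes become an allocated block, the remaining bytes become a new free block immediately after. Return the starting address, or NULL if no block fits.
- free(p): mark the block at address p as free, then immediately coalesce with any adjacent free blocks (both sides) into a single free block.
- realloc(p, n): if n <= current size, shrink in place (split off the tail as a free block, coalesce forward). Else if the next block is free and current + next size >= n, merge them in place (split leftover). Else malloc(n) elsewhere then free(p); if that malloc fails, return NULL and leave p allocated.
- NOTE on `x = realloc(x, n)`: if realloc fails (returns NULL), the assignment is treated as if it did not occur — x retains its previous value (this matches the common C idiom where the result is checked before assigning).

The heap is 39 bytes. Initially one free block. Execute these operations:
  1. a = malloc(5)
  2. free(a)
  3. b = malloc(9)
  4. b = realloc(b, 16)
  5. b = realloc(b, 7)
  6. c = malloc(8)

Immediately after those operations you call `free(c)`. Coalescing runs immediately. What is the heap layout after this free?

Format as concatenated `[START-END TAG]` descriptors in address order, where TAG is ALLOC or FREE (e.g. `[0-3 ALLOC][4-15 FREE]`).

Answer: [0-6 ALLOC][7-38 FREE]

Derivation:
Op 1: a = malloc(5) -> a = 0; heap: [0-4 ALLOC][5-38 FREE]
Op 2: free(a) -> (freed a); heap: [0-38 FREE]
Op 3: b = malloc(9) -> b = 0; heap: [0-8 ALLOC][9-38 FREE]
Op 4: b = realloc(b, 16) -> b = 0; heap: [0-15 ALLOC][16-38 FREE]
Op 5: b = realloc(b, 7) -> b = 0; heap: [0-6 ALLOC][7-38 FREE]
Op 6: c = malloc(8) -> c = 7; heap: [0-6 ALLOC][7-14 ALLOC][15-38 FREE]
free(c): c = 7 -> block [7-14 ALLOC]; mark free, coalesce with adjacent free neighbors -> [0-6 ALLOC][7-38 FREE]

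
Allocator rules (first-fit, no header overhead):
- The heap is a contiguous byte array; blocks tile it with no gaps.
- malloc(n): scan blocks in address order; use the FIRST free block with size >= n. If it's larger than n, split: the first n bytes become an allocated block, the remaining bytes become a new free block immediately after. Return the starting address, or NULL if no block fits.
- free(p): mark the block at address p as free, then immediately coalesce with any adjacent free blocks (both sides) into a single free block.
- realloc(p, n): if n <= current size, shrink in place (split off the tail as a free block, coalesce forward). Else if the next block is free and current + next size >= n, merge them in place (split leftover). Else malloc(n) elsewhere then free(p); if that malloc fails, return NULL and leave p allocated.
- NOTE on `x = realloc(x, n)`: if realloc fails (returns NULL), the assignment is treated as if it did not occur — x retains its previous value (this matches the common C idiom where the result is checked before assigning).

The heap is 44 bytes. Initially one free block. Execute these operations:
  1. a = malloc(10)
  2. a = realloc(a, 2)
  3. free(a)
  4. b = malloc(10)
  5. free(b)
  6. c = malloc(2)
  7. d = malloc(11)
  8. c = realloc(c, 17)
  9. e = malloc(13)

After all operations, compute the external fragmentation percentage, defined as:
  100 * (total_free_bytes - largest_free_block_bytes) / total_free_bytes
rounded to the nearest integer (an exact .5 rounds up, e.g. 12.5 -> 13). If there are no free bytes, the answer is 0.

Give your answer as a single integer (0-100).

Op 1: a = malloc(10) -> a = 0; heap: [0-9 ALLOC][10-43 FREE]
Op 2: a = realloc(a, 2) -> a = 0; heap: [0-1 ALLOC][2-43 FREE]
Op 3: free(a) -> (freed a); heap: [0-43 FREE]
Op 4: b = malloc(10) -> b = 0; heap: [0-9 ALLOC][10-43 FREE]
Op 5: free(b) -> (freed b); heap: [0-43 FREE]
Op 6: c = malloc(2) -> c = 0; heap: [0-1 ALLOC][2-43 FREE]
Op 7: d = malloc(11) -> d = 2; heap: [0-1 ALLOC][2-12 ALLOC][13-43 FREE]
Op 8: c = realloc(c, 17) -> c = 13; heap: [0-1 FREE][2-12 ALLOC][13-29 ALLOC][30-43 FREE]
Op 9: e = malloc(13) -> e = 30; heap: [0-1 FREE][2-12 ALLOC][13-29 ALLOC][30-42 ALLOC][43-43 FREE]
Free blocks: [2 1] total_free=3 largest=2 -> 100*(3-2)/3 = 100/3 ≈ 33.333 -> rounds to 33

Answer: 33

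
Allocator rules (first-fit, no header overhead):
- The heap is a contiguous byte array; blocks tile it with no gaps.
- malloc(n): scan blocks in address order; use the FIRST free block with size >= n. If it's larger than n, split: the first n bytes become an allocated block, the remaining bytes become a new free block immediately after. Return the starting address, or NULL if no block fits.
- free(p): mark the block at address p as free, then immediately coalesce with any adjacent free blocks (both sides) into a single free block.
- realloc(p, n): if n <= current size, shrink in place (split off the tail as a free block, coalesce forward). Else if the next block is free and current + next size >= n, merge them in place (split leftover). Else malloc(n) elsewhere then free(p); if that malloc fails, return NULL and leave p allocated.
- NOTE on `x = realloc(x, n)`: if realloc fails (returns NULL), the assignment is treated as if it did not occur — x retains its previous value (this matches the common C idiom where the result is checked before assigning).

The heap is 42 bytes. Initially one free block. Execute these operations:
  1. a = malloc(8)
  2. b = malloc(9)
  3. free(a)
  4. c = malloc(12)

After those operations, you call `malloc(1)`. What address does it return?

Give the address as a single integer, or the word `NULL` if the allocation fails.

Answer: 0

Derivation:
Op 1: a = malloc(8) -> a = 0; heap: [0-7 ALLOC][8-41 FREE]
Op 2: b = malloc(9) -> b = 8; heap: [0-7 ALLOC][8-16 ALLOC][17-41 FREE]
Op 3: free(a) -> (freed a); heap: [0-7 FREE][8-16 ALLOC][17-41 FREE]
Op 4: c = malloc(12) -> c = 17; heap: [0-7 FREE][8-16 ALLOC][17-28 ALLOC][29-41 FREE]
malloc(1): first-fit scan over [0-7 FREE][8-16 ALLOC][17-28 ALLOC][29-41 FREE] -> 0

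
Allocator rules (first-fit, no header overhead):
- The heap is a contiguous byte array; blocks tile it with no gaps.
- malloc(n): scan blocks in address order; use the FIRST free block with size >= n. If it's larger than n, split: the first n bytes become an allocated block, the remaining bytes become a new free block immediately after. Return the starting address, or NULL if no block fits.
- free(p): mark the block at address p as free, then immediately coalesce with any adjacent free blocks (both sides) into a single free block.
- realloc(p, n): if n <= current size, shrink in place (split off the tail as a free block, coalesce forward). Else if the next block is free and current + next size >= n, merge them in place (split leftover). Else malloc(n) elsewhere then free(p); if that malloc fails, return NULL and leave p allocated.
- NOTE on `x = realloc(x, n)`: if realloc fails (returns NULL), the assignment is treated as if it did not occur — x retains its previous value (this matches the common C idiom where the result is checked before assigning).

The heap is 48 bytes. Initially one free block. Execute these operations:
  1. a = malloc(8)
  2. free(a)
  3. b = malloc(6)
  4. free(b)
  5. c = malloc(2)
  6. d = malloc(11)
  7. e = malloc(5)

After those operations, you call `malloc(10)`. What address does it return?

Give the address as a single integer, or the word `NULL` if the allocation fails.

Op 1: a = malloc(8) -> a = 0; heap: [0-7 ALLOC][8-47 FREE]
Op 2: free(a) -> (freed a); heap: [0-47 FREE]
Op 3: b = malloc(6) -> b = 0; heap: [0-5 ALLOC][6-47 FREE]
Op 4: free(b) -> (freed b); heap: [0-47 FREE]
Op 5: c = malloc(2) -> c = 0; heap: [0-1 ALLOC][2-47 FREE]
Op 6: d = malloc(11) -> d = 2; heap: [0-1 ALLOC][2-12 ALLOC][13-47 FREE]
Op 7: e = malloc(5) -> e = 13; heap: [0-1 ALLOC][2-12 ALLOC][13-17 ALLOC][18-47 FREE]
malloc(10): first-fit scan over [0-1 ALLOC][2-12 ALLOC][13-17 ALLOC][18-47 FREE] -> 18

Answer: 18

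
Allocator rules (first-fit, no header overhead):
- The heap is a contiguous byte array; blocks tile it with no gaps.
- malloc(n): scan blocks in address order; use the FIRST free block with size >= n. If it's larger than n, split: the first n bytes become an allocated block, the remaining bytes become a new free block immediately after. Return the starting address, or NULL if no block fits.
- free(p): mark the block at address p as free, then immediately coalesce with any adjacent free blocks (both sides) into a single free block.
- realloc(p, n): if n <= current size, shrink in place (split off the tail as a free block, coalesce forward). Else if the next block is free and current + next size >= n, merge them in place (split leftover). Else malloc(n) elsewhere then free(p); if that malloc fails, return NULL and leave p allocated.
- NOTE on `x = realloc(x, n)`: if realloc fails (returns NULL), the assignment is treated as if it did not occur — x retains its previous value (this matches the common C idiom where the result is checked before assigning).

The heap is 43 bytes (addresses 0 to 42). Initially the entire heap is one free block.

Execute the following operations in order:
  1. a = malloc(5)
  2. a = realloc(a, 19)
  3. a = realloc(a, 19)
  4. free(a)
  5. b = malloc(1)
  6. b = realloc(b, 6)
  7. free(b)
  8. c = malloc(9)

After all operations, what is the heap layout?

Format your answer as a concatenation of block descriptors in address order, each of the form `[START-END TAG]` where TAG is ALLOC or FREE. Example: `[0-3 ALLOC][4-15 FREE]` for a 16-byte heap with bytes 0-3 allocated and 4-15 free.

Answer: [0-8 ALLOC][9-42 FREE]

Derivation:
Op 1: a = malloc(5) -> a = 0; heap: [0-4 ALLOC][5-42 FREE]
Op 2: a = realloc(a, 19) -> a = 0; heap: [0-18 ALLOC][19-42 FREE]
Op 3: a = realloc(a, 19) -> a = 0; heap: [0-18 ALLOC][19-42 FREE]
Op 4: free(a) -> (freed a); heap: [0-42 FREE]
Op 5: b = malloc(1) -> b = 0; heap: [0-0 ALLOC][1-42 FREE]
Op 6: b = realloc(b, 6) -> b = 0; heap: [0-5 ALLOC][6-42 FREE]
Op 7: free(b) -> (freed b); heap: [0-42 FREE]
Op 8: c = malloc(9) -> c = 0; heap: [0-8 ALLOC][9-42 FREE]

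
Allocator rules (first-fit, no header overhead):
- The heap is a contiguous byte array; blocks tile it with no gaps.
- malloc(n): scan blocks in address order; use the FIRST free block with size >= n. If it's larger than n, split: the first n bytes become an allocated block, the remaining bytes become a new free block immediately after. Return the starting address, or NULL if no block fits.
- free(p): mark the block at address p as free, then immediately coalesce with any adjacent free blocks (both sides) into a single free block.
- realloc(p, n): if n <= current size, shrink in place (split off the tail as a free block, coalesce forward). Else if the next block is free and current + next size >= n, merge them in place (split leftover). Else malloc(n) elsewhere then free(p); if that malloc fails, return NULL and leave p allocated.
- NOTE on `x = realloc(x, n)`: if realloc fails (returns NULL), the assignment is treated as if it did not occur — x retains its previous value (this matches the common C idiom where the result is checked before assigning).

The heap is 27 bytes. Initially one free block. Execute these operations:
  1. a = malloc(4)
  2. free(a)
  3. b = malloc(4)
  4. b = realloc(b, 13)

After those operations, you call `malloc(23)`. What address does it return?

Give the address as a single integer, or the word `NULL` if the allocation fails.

Op 1: a = malloc(4) -> a = 0; heap: [0-3 ALLOC][4-26 FREE]
Op 2: free(a) -> (freed a); heap: [0-26 FREE]
Op 3: b = malloc(4) -> b = 0; heap: [0-3 ALLOC][4-26 FREE]
Op 4: b = realloc(b, 13) -> b = 0; heap: [0-12 ALLOC][13-26 FREE]
malloc(23): first-fit scan over [0-12 ALLOC][13-26 FREE] -> NULL

Answer: NULL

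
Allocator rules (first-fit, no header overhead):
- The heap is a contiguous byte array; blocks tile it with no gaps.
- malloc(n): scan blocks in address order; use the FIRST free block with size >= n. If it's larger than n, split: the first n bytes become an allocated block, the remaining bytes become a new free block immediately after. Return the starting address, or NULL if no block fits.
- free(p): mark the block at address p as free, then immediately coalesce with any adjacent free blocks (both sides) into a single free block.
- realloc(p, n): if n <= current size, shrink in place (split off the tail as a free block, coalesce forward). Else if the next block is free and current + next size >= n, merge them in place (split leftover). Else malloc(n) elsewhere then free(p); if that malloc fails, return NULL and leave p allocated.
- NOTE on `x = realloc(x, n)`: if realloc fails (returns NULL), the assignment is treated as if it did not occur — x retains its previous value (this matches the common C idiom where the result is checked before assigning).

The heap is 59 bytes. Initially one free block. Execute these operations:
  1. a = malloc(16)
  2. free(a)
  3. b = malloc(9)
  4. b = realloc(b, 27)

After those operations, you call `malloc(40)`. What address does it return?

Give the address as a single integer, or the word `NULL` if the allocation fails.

Op 1: a = malloc(16) -> a = 0; heap: [0-15 ALLOC][16-58 FREE]
Op 2: free(a) -> (freed a); heap: [0-58 FREE]
Op 3: b = malloc(9) -> b = 0; heap: [0-8 ALLOC][9-58 FREE]
Op 4: b = realloc(b, 27) -> b = 0; heap: [0-26 ALLOC][27-58 FREE]
malloc(40): first-fit scan over [0-26 ALLOC][27-58 FREE] -> NULL

Answer: NULL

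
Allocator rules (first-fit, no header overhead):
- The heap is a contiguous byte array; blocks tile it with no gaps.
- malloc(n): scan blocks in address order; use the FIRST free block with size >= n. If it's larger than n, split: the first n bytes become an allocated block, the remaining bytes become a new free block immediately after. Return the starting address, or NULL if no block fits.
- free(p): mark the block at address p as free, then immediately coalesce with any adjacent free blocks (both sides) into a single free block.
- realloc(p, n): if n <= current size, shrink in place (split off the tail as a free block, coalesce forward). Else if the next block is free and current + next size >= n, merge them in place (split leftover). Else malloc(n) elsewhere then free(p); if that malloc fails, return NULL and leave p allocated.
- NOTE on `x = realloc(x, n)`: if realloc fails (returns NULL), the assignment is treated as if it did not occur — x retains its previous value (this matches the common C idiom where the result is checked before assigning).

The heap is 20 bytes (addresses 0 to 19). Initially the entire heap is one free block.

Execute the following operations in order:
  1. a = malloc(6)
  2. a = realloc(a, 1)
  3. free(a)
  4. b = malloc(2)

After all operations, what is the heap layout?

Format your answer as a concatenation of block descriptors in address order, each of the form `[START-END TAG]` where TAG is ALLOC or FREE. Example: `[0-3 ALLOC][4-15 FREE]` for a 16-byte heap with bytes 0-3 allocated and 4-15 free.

Answer: [0-1 ALLOC][2-19 FREE]

Derivation:
Op 1: a = malloc(6) -> a = 0; heap: [0-5 ALLOC][6-19 FREE]
Op 2: a = realloc(a, 1) -> a = 0; heap: [0-0 ALLOC][1-19 FREE]
Op 3: free(a) -> (freed a); heap: [0-19 FREE]
Op 4: b = malloc(2) -> b = 0; heap: [0-1 ALLOC][2-19 FREE]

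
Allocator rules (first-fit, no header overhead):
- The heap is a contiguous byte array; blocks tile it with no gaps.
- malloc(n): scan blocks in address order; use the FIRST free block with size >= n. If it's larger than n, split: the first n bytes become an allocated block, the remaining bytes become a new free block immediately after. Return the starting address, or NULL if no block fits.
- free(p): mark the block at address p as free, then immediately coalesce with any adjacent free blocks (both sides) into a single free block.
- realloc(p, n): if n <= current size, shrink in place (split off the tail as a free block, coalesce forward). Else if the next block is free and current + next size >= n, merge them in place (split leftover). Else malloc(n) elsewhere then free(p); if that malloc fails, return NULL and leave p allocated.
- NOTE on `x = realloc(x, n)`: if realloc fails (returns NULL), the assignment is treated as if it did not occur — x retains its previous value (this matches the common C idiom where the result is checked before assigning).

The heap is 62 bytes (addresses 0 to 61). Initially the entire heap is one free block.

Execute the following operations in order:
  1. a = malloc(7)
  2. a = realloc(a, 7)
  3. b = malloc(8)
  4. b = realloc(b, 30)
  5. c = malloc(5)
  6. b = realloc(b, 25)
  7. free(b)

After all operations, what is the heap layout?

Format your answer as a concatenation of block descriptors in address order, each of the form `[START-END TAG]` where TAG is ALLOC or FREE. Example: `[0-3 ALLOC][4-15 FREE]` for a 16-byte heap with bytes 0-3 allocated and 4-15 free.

Op 1: a = malloc(7) -> a = 0; heap: [0-6 ALLOC][7-61 FREE]
Op 2: a = realloc(a, 7) -> a = 0; heap: [0-6 ALLOC][7-61 FREE]
Op 3: b = malloc(8) -> b = 7; heap: [0-6 ALLOC][7-14 ALLOC][15-61 FREE]
Op 4: b = realloc(b, 30) -> b = 7; heap: [0-6 ALLOC][7-36 ALLOC][37-61 FREE]
Op 5: c = malloc(5) -> c = 37; heap: [0-6 ALLOC][7-36 ALLOC][37-41 ALLOC][42-61 FREE]
Op 6: b = realloc(b, 25) -> b = 7; heap: [0-6 ALLOC][7-31 ALLOC][32-36 FREE][37-41 ALLOC][42-61 FREE]
Op 7: free(b) -> (freed b); heap: [0-6 ALLOC][7-36 FREE][37-41 ALLOC][42-61 FREE]

Answer: [0-6 ALLOC][7-36 FREE][37-41 ALLOC][42-61 FREE]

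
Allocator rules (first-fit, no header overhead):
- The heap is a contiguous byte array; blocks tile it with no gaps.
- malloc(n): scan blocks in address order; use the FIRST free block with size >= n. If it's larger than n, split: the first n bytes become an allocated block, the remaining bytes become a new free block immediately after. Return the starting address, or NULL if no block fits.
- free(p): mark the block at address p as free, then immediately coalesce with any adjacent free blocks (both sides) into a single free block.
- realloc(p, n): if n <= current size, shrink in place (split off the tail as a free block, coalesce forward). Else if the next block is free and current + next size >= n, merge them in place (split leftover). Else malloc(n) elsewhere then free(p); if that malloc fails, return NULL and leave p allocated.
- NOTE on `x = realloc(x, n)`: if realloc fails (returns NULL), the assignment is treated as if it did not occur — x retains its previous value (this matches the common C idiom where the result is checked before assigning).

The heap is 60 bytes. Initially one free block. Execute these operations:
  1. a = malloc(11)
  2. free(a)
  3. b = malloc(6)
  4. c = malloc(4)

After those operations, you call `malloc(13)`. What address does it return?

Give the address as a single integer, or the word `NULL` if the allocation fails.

Answer: 10

Derivation:
Op 1: a = malloc(11) -> a = 0; heap: [0-10 ALLOC][11-59 FREE]
Op 2: free(a) -> (freed a); heap: [0-59 FREE]
Op 3: b = malloc(6) -> b = 0; heap: [0-5 ALLOC][6-59 FREE]
Op 4: c = malloc(4) -> c = 6; heap: [0-5 ALLOC][6-9 ALLOC][10-59 FREE]
malloc(13): first-fit scan over [0-5 ALLOC][6-9 ALLOC][10-59 FREE] -> 10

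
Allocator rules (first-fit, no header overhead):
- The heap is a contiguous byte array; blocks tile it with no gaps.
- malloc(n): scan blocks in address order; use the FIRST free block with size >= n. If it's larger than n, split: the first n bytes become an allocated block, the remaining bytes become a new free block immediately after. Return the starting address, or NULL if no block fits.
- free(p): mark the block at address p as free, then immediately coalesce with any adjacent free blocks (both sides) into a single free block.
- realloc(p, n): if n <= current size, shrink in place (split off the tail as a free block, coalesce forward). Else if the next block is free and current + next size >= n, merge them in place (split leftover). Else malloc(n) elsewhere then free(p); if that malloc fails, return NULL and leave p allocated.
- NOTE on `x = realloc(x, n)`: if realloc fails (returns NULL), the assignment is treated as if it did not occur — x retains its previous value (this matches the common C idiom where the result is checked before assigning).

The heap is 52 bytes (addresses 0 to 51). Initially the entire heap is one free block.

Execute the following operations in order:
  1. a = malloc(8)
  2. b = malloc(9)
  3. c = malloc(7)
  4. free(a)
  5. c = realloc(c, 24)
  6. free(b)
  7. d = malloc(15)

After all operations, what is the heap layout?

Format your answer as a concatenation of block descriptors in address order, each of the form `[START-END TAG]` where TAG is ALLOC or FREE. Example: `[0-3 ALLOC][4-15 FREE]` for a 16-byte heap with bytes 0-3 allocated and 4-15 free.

Op 1: a = malloc(8) -> a = 0; heap: [0-7 ALLOC][8-51 FREE]
Op 2: b = malloc(9) -> b = 8; heap: [0-7 ALLOC][8-16 ALLOC][17-51 FREE]
Op 3: c = malloc(7) -> c = 17; heap: [0-7 ALLOC][8-16 ALLOC][17-23 ALLOC][24-51 FREE]
Op 4: free(a) -> (freed a); heap: [0-7 FREE][8-16 ALLOC][17-23 ALLOC][24-51 FREE]
Op 5: c = realloc(c, 24) -> c = 17; heap: [0-7 FREE][8-16 ALLOC][17-40 ALLOC][41-51 FREE]
Op 6: free(b) -> (freed b); heap: [0-16 FREE][17-40 ALLOC][41-51 FREE]
Op 7: d = malloc(15) -> d = 0; heap: [0-14 ALLOC][15-16 FREE][17-40 ALLOC][41-51 FREE]

Answer: [0-14 ALLOC][15-16 FREE][17-40 ALLOC][41-51 FREE]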